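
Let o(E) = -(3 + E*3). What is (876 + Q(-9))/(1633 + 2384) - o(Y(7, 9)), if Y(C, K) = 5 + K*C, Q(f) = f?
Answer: 277462/1339 ≈ 207.22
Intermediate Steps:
Y(C, K) = 5 + C*K
o(E) = -3 - 3*E (o(E) = -(3 + 3*E) = -3 - 3*E)
(876 + Q(-9))/(1633 + 2384) - o(Y(7, 9)) = (876 - 9)/(1633 + 2384) - (-3 - 3*(5 + 7*9)) = 867/4017 - (-3 - 3*(5 + 63)) = 867*(1/4017) - (-3 - 3*68) = 289/1339 - (-3 - 204) = 289/1339 - 1*(-207) = 289/1339 + 207 = 277462/1339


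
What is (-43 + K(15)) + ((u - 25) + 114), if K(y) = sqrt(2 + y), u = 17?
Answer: 63 + sqrt(17) ≈ 67.123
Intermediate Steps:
(-43 + K(15)) + ((u - 25) + 114) = (-43 + sqrt(2 + 15)) + ((17 - 25) + 114) = (-43 + sqrt(17)) + (-8 + 114) = (-43 + sqrt(17)) + 106 = 63 + sqrt(17)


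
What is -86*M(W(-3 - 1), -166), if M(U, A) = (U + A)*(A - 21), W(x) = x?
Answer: -2733940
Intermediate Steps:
M(U, A) = (-21 + A)*(A + U) (M(U, A) = (A + U)*(-21 + A) = (-21 + A)*(A + U))
-86*M(W(-3 - 1), -166) = -86*((-166)² - 21*(-166) - 21*(-3 - 1) - 166*(-3 - 1)) = -86*(27556 + 3486 - 21*(-4) - 166*(-4)) = -86*(27556 + 3486 + 84 + 664) = -86*31790 = -2733940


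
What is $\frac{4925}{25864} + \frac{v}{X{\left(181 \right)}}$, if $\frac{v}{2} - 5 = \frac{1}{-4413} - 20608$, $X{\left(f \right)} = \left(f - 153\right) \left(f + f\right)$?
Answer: $- \frac{80051204995}{20658947592} \approx -3.8749$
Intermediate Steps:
$X{\left(f \right)} = 2 f \left(-153 + f\right)$ ($X{\left(f \right)} = \left(-153 + f\right) 2 f = 2 f \left(-153 + f\right)$)
$v = - \frac{181842080}{4413}$ ($v = 10 + 2 \left(\frac{1}{-4413} - 20608\right) = 10 + 2 \left(- \frac{1}{4413} - 20608\right) = 10 + 2 \left(- \frac{90943105}{4413}\right) = 10 - \frac{181886210}{4413} = - \frac{181842080}{4413} \approx -41206.0$)
$\frac{4925}{25864} + \frac{v}{X{\left(181 \right)}} = \frac{4925}{25864} - \frac{181842080}{4413 \cdot 2 \cdot 181 \left(-153 + 181\right)} = 4925 \cdot \frac{1}{25864} - \frac{181842080}{4413 \cdot 2 \cdot 181 \cdot 28} = \frac{4925}{25864} - \frac{181842080}{4413 \cdot 10136} = \frac{4925}{25864} - \frac{3247180}{798753} = - \frac{80051204995}{20658947592}$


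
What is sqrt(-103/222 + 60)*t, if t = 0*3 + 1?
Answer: sqrt(2934174)/222 ≈ 7.7160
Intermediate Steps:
t = 1 (t = 0 + 1 = 1)
sqrt(-103/222 + 60)*t = sqrt(-103/222 + 60)*1 = sqrt(13217/222)*1 = (sqrt(2934174)/222)*1 = sqrt(2934174)/222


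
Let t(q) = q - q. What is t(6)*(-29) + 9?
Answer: 9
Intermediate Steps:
t(q) = 0
t(6)*(-29) + 9 = 0*(-29) + 9 = 0 + 9 = 9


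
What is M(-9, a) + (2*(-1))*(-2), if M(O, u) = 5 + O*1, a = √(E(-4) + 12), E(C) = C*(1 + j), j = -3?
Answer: 0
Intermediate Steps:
E(C) = -2*C (E(C) = C*(1 - 3) = C*(-2) = -2*C)
a = 2*√5 (a = √(-2*(-4) + 12) = √(8 + 12) = √20 = 2*√5 ≈ 4.4721)
M(O, u) = 5 + O
M(-9, a) + (2*(-1))*(-2) = (5 - 9) + (2*(-1))*(-2) = -4 - 2*(-2) = -4 + 4 = 0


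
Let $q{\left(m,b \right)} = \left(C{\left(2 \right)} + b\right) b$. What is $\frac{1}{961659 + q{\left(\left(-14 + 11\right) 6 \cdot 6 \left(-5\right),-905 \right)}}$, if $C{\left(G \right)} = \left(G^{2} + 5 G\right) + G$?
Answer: $\frac{1}{1766204} \approx 5.6619 \cdot 10^{-7}$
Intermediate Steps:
$C{\left(G \right)} = G^{2} + 6 G$
$q{\left(m,b \right)} = b \left(16 + b\right)$ ($q{\left(m,b \right)} = \left(2 \left(6 + 2\right) + b\right) b = \left(2 \cdot 8 + b\right) b = \left(16 + b\right) b = b \left(16 + b\right)$)
$\frac{1}{961659 + q{\left(\left(-14 + 11\right) 6 \cdot 6 \left(-5\right),-905 \right)}} = \frac{1}{961659 - 905 \left(16 - 905\right)} = \frac{1}{961659 - -804545} = \frac{1}{961659 + 804545} = \frac{1}{1766204}$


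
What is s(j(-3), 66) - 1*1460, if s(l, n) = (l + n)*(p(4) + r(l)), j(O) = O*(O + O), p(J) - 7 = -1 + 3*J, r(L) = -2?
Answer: -116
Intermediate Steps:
p(J) = 6 + 3*J (p(J) = 7 + (-1 + 3*J) = 6 + 3*J)
j(O) = 2*O**2 (j(O) = O*(2*O) = 2*O**2)
s(l, n) = 16*l + 16*n (s(l, n) = (l + n)*((6 + 3*4) - 2) = (l + n)*((6 + 12) - 2) = (l + n)*(18 - 2) = (l + n)*16 = 16*l + 16*n)
s(j(-3), 66) - 1*1460 = (16*(2*(-3)**2) + 16*66) - 1*1460 = (16*(2*9) + 1056) - 1460 = (16*18 + 1056) - 1460 = (288 + 1056) - 1460 = 1344 - 1460 = -116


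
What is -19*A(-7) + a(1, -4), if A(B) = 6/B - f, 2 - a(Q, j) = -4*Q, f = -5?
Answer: -509/7 ≈ -72.714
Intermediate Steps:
a(Q, j) = 2 + 4*Q (a(Q, j) = 2 - (-4)*Q = 2 + 4*Q)
A(B) = 5 + 6/B (A(B) = 6/B - 1*(-5) = 6/B + 5 = 5 + 6/B)
-19*A(-7) + a(1, -4) = -19*(5 + 6/(-7)) + (2 + 4*1) = -19*(5 + 6*(-⅐)) + (2 + 4) = -19*(5 - 6/7) + 6 = -19*29/7 + 6 = -551/7 + 6 = -509/7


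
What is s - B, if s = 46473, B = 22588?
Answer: 23885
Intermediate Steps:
s - B = 46473 - 1*22588 = 46473 - 22588 = 23885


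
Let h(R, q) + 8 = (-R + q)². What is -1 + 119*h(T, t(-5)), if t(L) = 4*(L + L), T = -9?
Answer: 113406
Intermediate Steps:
t(L) = 8*L (t(L) = 4*(2*L) = 8*L)
h(R, q) = -8 + (q - R)² (h(R, q) = -8 + (-R + q)² = -8 + (q - R)²)
-1 + 119*h(T, t(-5)) = -1 + 119*(-8 + (-9 - 8*(-5))²) = -1 + 119*(-8 + (-9 - 1*(-40))²) = -1 + 119*(-8 + (-9 + 40)²) = -1 + 119*(-8 + 31²) = -1 + 119*(-8 + 961) = -1 + 119*953 = -1 + 113407 = 113406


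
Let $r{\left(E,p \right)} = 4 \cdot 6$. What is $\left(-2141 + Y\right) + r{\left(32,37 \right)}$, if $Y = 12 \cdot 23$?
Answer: $-1841$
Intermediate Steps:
$r{\left(E,p \right)} = 24$
$Y = 276$
$\left(-2141 + Y\right) + r{\left(32,37 \right)} = \left(-2141 + 276\right) + 24 = -1865 + 24 = -1841$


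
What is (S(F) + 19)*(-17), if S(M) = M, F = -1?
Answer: -306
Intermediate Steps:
(S(F) + 19)*(-17) = (-1 + 19)*(-17) = 18*(-17) = -306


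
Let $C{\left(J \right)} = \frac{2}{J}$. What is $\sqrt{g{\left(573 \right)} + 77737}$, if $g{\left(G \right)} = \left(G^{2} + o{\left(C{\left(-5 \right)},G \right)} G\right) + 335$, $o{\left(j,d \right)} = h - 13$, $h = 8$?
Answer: $4 \sqrt{25221} \approx 635.25$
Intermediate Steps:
$o{\left(j,d \right)} = -5$ ($o{\left(j,d \right)} = 8 - 13 = -5$)
$g{\left(G \right)} = 335 + G^{2} - 5 G$ ($g{\left(G \right)} = \left(G^{2} - 5 G\right) + 335 = 335 + G^{2} - 5 G$)
$\sqrt{g{\left(573 \right)} + 77737} = \sqrt{\left(335 + 573^{2} - 2865\right) + 77737} = \sqrt{\left(335 + 328329 - 2865\right) + 77737} = \sqrt{325799 + 77737} = \sqrt{403536} = 4 \sqrt{25221}$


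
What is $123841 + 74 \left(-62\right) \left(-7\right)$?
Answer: $155957$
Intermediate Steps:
$123841 + 74 \left(-62\right) \left(-7\right) = 123841 - -32116 = 123841 + 32116 = 155957$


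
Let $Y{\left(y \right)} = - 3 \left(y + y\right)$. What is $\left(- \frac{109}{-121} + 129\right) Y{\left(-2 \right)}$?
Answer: $\frac{188616}{121} \approx 1558.8$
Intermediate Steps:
$Y{\left(y \right)} = - 6 y$ ($Y{\left(y \right)} = - 3 \cdot 2 y = - 6 y$)
$\left(- \frac{109}{-121} + 129\right) Y{\left(-2 \right)} = \left(- \frac{109}{-121} + 129\right) \left(\left(-6\right) \left(-2\right)\right) = \left(\left(-109\right) \left(- \frac{1}{121}\right) + 129\right) 12 = \left(\frac{109}{121} + 129\right) 12 = \frac{15718}{121} \cdot 12 = \frac{188616}{121}$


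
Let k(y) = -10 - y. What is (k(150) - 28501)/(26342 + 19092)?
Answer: -28661/45434 ≈ -0.63083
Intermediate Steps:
(k(150) - 28501)/(26342 + 19092) = ((-10 - 1*150) - 28501)/(26342 + 19092) = ((-10 - 150) - 28501)/45434 = (-160 - 28501)*(1/45434) = -28661*1/45434 = -28661/45434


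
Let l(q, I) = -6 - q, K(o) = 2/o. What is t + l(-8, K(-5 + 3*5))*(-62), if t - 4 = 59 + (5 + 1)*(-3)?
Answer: -79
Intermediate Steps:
t = 45 (t = 4 + (59 + (5 + 1)*(-3)) = 4 + (59 + 6*(-3)) = 4 + (59 - 18) = 4 + 41 = 45)
t + l(-8, K(-5 + 3*5))*(-62) = 45 + (-6 - 1*(-8))*(-62) = 45 + (-6 + 8)*(-62) = 45 + 2*(-62) = 45 - 124 = -79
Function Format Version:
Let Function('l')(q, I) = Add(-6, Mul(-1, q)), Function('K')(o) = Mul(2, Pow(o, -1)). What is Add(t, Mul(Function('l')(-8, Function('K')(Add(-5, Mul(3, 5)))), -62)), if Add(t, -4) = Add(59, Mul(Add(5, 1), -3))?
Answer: -79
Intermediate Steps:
t = 45 (t = Add(4, Add(59, Mul(Add(5, 1), -3))) = Add(4, Add(59, Mul(6, -3))) = Add(4, Add(59, -18)) = Add(4, 41) = 45)
Add(t, Mul(Function('l')(-8, Function('K')(Add(-5, Mul(3, 5)))), -62)) = Add(45, Mul(Add(-6, Mul(-1, -8)), -62)) = Add(45, Mul(Add(-6, 8), -62)) = Add(45, Mul(2, -62)) = Add(45, -124) = -79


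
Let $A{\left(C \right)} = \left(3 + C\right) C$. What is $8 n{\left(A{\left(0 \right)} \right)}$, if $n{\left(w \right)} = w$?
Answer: $0$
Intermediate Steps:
$A{\left(C \right)} = C \left(3 + C\right)$
$8 n{\left(A{\left(0 \right)} \right)} = 8 \cdot 0 \left(3 + 0\right) = 8 \cdot 0 \cdot 3 = 8 \cdot 0 = 0$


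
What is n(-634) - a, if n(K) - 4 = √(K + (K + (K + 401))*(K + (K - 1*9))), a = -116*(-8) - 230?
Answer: -694 + 5*√44261 ≈ 357.92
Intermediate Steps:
a = 698 (a = 928 - 230 = 698)
n(K) = 4 + √(K + (-9 + 2*K)*(401 + 2*K)) (n(K) = 4 + √(K + (K + (K + 401))*(K + (K - 1*9))) = 4 + √(K + (K + (401 + K))*(K + (K - 9))) = 4 + √(K + (401 + 2*K)*(K + (-9 + K))) = 4 + √(K + (401 + 2*K)*(-9 + 2*K)) = 4 + √(K + (-9 + 2*K)*(401 + 2*K)))
n(-634) - a = (4 + √(-3609 + 4*(-634)² + 785*(-634))) - 1*698 = (4 + √(-3609 + 4*401956 - 497690)) - 698 = (4 + √(-3609 + 1607824 - 497690)) - 698 = (4 + √1106525) - 698 = (4 + 5*√44261) - 698 = -694 + 5*√44261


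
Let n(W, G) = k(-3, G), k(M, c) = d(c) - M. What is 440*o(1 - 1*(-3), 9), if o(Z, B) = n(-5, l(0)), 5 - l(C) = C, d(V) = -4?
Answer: -440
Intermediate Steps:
k(M, c) = -4 - M
l(C) = 5 - C
n(W, G) = -1 (n(W, G) = -4 - 1*(-3) = -4 + 3 = -1)
o(Z, B) = -1
440*o(1 - 1*(-3), 9) = 440*(-1) = -440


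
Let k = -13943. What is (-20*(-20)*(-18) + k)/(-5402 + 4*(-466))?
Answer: 21143/7266 ≈ 2.9099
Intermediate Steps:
(-20*(-20)*(-18) + k)/(-5402 + 4*(-466)) = (-20*(-20)*(-18) - 13943)/(-5402 + 4*(-466)) = (400*(-18) - 13943)/(-5402 - 1864) = (-7200 - 13943)/(-7266) = -21143*(-1/7266) = 21143/7266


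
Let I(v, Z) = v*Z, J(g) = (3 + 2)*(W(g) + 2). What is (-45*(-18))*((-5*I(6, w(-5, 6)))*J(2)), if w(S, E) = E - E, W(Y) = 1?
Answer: 0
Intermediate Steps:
J(g) = 15 (J(g) = (3 + 2)*(1 + 2) = 5*3 = 15)
w(S, E) = 0
I(v, Z) = Z*v
(-45*(-18))*((-5*I(6, w(-5, 6)))*J(2)) = (-45*(-18))*(-0*6*15) = 810*(-5*0*15) = 810*(0*15) = 810*0 = 0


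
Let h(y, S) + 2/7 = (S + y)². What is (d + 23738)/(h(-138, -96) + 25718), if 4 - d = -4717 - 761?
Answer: 17045/46943 ≈ 0.36310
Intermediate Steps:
h(y, S) = -2/7 + (S + y)²
d = 5482 (d = 4 - (-4717 - 761) = 4 - 1*(-5478) = 4 + 5478 = 5482)
(d + 23738)/(h(-138, -96) + 25718) = (5482 + 23738)/((-2/7 + (-96 - 138)²) + 25718) = 29220/((-2/7 + (-234)²) + 25718) = 29220/((-2/7 + 54756) + 25718) = 29220/(383290/7 + 25718) = 29220/(563316/7) = 29220*(7/563316) = 17045/46943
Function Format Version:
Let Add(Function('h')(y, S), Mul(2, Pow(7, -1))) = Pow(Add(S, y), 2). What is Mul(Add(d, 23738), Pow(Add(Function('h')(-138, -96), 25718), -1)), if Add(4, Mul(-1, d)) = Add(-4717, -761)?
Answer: Rational(17045, 46943) ≈ 0.36310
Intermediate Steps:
Function('h')(y, S) = Add(Rational(-2, 7), Pow(Add(S, y), 2))
d = 5482 (d = Add(4, Mul(-1, Add(-4717, -761))) = Add(4, Mul(-1, -5478)) = Add(4, 5478) = 5482)
Mul(Add(d, 23738), Pow(Add(Function('h')(-138, -96), 25718), -1)) = Mul(Add(5482, 23738), Pow(Add(Add(Rational(-2, 7), Pow(Add(-96, -138), 2)), 25718), -1)) = Mul(29220, Pow(Add(Add(Rational(-2, 7), Pow(-234, 2)), 25718), -1)) = Mul(29220, Pow(Add(Add(Rational(-2, 7), 54756), 25718), -1)) = Mul(29220, Pow(Add(Rational(383290, 7), 25718), -1)) = Mul(29220, Pow(Rational(563316, 7), -1)) = Mul(29220, Rational(7, 563316)) = Rational(17045, 46943)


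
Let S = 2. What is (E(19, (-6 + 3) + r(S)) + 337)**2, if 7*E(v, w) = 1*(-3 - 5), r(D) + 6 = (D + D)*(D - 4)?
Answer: 5527201/49 ≈ 1.1280e+5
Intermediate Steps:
r(D) = -6 + 2*D*(-4 + D) (r(D) = -6 + (D + D)*(D - 4) = -6 + (2*D)*(-4 + D) = -6 + 2*D*(-4 + D))
E(v, w) = -8/7 (E(v, w) = (1*(-3 - 5))/7 = (1*(-8))/7 = (1/7)*(-8) = -8/7)
(E(19, (-6 + 3) + r(S)) + 337)**2 = (-8/7 + 337)**2 = (2351/7)**2 = 5527201/49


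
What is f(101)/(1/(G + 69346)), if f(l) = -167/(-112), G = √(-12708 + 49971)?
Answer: 5790391/56 + 167*√37263/112 ≈ 1.0369e+5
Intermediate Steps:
G = √37263 ≈ 193.04
f(l) = 167/112 (f(l) = -167*(-1/112) = 167/112)
f(101)/(1/(G + 69346)) = 167/(112*(1/(√37263 + 69346))) = 167/(112*(1/(69346 + √37263))) = 167*(69346 + √37263)/112 = 5790391/56 + 167*√37263/112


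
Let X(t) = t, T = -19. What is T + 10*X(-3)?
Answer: -49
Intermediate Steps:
T + 10*X(-3) = -19 + 10*(-3) = -19 - 30 = -49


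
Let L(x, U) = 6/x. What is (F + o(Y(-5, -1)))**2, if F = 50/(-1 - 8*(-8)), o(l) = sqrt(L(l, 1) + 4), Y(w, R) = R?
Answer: -5438/3969 + 100*I*sqrt(2)/63 ≈ -1.3701 + 2.2448*I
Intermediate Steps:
o(l) = sqrt(4 + 6/l) (o(l) = sqrt(6/l + 4) = sqrt(4 + 6/l))
F = 50/63 (F = 50/(-1 + 64) = 50/63 ≈ 0.79365)
(F + o(Y(-5, -1)))**2 = (50/63 + sqrt(4 + 6/(-1)))**2 = (50/63 + sqrt(4 + 6*(-1)))**2 = (50/63 + sqrt(4 - 6))**2 = (50/63 + sqrt(-2))**2 = (50/63 + I*sqrt(2))**2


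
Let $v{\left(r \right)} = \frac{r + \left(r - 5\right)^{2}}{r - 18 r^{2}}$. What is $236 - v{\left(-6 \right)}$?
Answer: $\frac{154459}{654} \approx 236.18$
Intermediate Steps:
$v{\left(r \right)} = \frac{r + \left(-5 + r\right)^{2}}{r - 18 r^{2}}$
$236 - v{\left(-6 \right)} = 236 - \frac{\left(-1\right) \left(-6\right) - \left(-5 - 6\right)^{2}}{\left(-6\right) \left(-1 + 18 \left(-6\right)\right)} = 236 - - \frac{6 - \left(-11\right)^{2}}{6 \left(-1 - 108\right)} = 236 - - \frac{6 - 121}{6 \left(-109\right)} = 236 - \left(- \frac{1}{6}\right) \left(- \frac{1}{109}\right) \left(6 - 121\right) = 236 - \left(- \frac{1}{6}\right) \left(- \frac{1}{109}\right) \left(-115\right) = 236 - - \frac{115}{654} = 236 + \frac{115}{654} = \frac{154459}{654}$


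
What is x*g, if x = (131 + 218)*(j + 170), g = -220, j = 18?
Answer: -14434640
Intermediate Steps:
x = 65612 (x = (131 + 218)*(18 + 170) = 349*188 = 65612)
x*g = 65612*(-220) = -14434640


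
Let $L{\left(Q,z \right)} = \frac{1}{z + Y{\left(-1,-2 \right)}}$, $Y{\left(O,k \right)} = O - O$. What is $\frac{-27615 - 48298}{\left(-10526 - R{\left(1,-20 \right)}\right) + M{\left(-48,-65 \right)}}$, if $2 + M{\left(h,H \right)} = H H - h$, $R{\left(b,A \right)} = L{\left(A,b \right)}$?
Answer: $\frac{75913}{6256} \approx 12.134$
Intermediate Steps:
$Y{\left(O,k \right)} = 0$
$L{\left(Q,z \right)} = \frac{1}{z}$ ($L{\left(Q,z \right)} = \frac{1}{z + 0} = \frac{1}{z}$)
$R{\left(b,A \right)} = \frac{1}{b}$
$M{\left(h,H \right)} = -2 + H^{2} - h$ ($M{\left(h,H \right)} = -2 + \left(H H - h\right) = -2 + \left(H^{2} - h\right) = -2 + H^{2} - h$)
$\frac{-27615 - 48298}{\left(-10526 - R{\left(1,-20 \right)}\right) + M{\left(-48,-65 \right)}} = \frac{-27615 - 48298}{\left(-10526 - 1^{-1}\right) - \left(-46 - 4225\right)} = - \frac{75913}{\left(-10526 - 1\right) + \left(-2 + 4225 + 48\right)} = - \frac{75913}{\left(-10526 - 1\right) + 4271} = - \frac{75913}{-10527 + 4271} = - \frac{75913}{-6256} = \left(-75913\right) \left(- \frac{1}{6256}\right) = \frac{75913}{6256}$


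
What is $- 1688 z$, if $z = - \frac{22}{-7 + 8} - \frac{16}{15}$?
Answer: $\frac{584048}{15} \approx 38937.0$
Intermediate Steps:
$z = - \frac{346}{15}$ ($z = - \frac{22}{1} - \frac{16}{15} = \left(-22\right) 1 - \frac{16}{15} = -22 - \frac{16}{15} = - \frac{346}{15} \approx -23.067$)
$- 1688 z = \left(-1688\right) \left(- \frac{346}{15}\right) = \frac{584048}{15}$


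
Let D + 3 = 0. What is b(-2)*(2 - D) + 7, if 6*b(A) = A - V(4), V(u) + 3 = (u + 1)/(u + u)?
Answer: 117/16 ≈ 7.3125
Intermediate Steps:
D = -3 (D = -3 + 0 = -3)
V(u) = -3 + (1 + u)/(2*u) (V(u) = -3 + (u + 1)/(u + u) = -3 + (1 + u)/((2*u)) = -3 + (1 + u)*(1/(2*u)) = -3 + (1 + u)/(2*u))
b(A) = 19/48 + A/6 (b(A) = (A - (1 - 5*4)/(2*4))/6 = (A - (1 - 20)/(2*4))/6 = (A - (-19)/(2*4))/6 = (A - 1*(-19/8))/6 = (A + 19/8)/6 = (19/8 + A)/6 = 19/48 + A/6)
b(-2)*(2 - D) + 7 = (19/48 + (1/6)*(-2))*(2 - 1*(-3)) + 7 = (19/48 - 1/3)*(2 + 3) + 7 = (1/16)*5 + 7 = 5/16 + 7 = 117/16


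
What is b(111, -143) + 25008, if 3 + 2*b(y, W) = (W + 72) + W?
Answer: 49799/2 ≈ 24900.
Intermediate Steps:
b(y, W) = 69/2 + W (b(y, W) = -3/2 + ((W + 72) + W)/2 = -3/2 + ((72 + W) + W)/2 = -3/2 + (72 + 2*W)/2 = -3/2 + (36 + W) = 69/2 + W)
b(111, -143) + 25008 = (69/2 - 143) + 25008 = -217/2 + 25008 = 49799/2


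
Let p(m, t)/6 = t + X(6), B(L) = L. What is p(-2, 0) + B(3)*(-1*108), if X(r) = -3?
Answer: -342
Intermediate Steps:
p(m, t) = -18 + 6*t (p(m, t) = 6*(t - 3) = 6*(-3 + t) = -18 + 6*t)
p(-2, 0) + B(3)*(-1*108) = (-18 + 6*0) + 3*(-1*108) = (-18 + 0) + 3*(-108) = -18 - 324 = -342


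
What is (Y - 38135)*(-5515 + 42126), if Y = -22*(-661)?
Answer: -863763323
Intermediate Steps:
Y = 14542
(Y - 38135)*(-5515 + 42126) = (14542 - 38135)*(-5515 + 42126) = -23593*36611 = -863763323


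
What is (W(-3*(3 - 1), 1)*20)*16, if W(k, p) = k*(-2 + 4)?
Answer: -3840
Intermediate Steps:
W(k, p) = 2*k (W(k, p) = k*2 = 2*k)
(W(-3*(3 - 1), 1)*20)*16 = ((2*(-3*(3 - 1)))*20)*16 = ((2*(-3*2))*20)*16 = ((2*(-6))*20)*16 = -12*20*16 = -240*16 = -3840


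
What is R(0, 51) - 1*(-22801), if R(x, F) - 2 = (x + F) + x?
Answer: 22854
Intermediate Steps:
R(x, F) = 2 + F + 2*x (R(x, F) = 2 + ((x + F) + x) = 2 + ((F + x) + x) = 2 + (F + 2*x) = 2 + F + 2*x)
R(0, 51) - 1*(-22801) = (2 + 51 + 2*0) - 1*(-22801) = (2 + 51 + 0) + 22801 = 53 + 22801 = 22854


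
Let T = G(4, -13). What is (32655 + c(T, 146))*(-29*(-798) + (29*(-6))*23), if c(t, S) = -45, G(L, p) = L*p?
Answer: 624155400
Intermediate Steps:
T = -52 (T = 4*(-13) = -52)
(32655 + c(T, 146))*(-29*(-798) + (29*(-6))*23) = (32655 - 45)*(-29*(-798) + (29*(-6))*23) = 32610*(23142 - 174*23) = 32610*(23142 - 4002) = 32610*19140 = 624155400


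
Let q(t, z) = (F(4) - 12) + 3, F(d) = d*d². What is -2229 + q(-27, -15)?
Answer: -2174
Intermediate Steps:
F(d) = d³
q(t, z) = 55 (q(t, z) = (4³ - 12) + 3 = (64 - 12) + 3 = 52 + 3 = 55)
-2229 + q(-27, -15) = -2229 + 55 = -2174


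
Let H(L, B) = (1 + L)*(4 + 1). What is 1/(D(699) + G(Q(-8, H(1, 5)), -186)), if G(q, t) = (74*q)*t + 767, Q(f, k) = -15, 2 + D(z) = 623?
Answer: 1/207848 ≈ 4.8112e-6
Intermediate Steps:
D(z) = 621 (D(z) = -2 + 623 = 621)
H(L, B) = 5 + 5*L (H(L, B) = (1 + L)*5 = 5 + 5*L)
G(q, t) = 767 + 74*q*t (G(q, t) = 74*q*t + 767 = 767 + 74*q*t)
1/(D(699) + G(Q(-8, H(1, 5)), -186)) = 1/(621 + (767 + 74*(-15)*(-186))) = 1/(621 + (767 + 206460)) = 1/(621 + 207227) = 1/207848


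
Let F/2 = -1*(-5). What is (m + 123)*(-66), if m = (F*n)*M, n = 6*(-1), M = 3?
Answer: 3762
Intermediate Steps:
F = 10 (F = 2*(-1*(-5)) = 2*5 = 10)
n = -6
m = -180 (m = (10*(-6))*3 = -60*3 = -180)
(m + 123)*(-66) = (-180 + 123)*(-66) = -57*(-66) = 3762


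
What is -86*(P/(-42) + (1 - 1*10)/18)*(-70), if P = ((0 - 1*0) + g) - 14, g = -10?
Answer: 430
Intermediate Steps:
P = -24 (P = ((0 - 1*0) - 10) - 14 = ((0 + 0) - 10) - 14 = (0 - 10) - 14 = -10 - 14 = -24)
-86*(P/(-42) + (1 - 1*10)/18)*(-70) = -86*(-24/(-42) + (1 - 1*10)/18)*(-70) = -86*(-24*(-1/42) + (1 - 10)*(1/18))*(-70) = -86*(4/7 - 9*1/18)*(-70) = -86*(4/7 - ½)*(-70) = -86*1/14*(-70) = -43/7*(-70) = 430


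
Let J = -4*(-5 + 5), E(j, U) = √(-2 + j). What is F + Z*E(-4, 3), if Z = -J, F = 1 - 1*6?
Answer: -5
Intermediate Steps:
F = -5 (F = 1 - 6 = -5)
J = 0 (J = -4*0 = 0)
Z = 0 (Z = -1*0 = 0)
F + Z*E(-4, 3) = -5 + 0*√(-2 - 4) = -5 + 0*√(-6) = -5 + 0*(I*√6) = -5 + 0 = -5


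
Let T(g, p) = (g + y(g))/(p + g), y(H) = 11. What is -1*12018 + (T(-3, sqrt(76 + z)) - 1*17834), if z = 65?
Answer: -328370/11 + 2*sqrt(141)/33 ≈ -29851.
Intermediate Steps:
T(g, p) = (11 + g)/(g + p) (T(g, p) = (g + 11)/(p + g) = (11 + g)/(g + p))
-1*12018 + (T(-3, sqrt(76 + z)) - 1*17834) = -1*12018 + ((11 - 3)/(-3 + sqrt(76 + 65)) - 1*17834) = -12018 + (8/(-3 + sqrt(141)) - 17834) = -12018 + (-17834 + 8/(-3 + sqrt(141))) = -29852 + 8/(-3 + sqrt(141))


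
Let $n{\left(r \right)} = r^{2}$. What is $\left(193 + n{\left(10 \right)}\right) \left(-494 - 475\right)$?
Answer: $-283917$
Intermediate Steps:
$\left(193 + n{\left(10 \right)}\right) \left(-494 - 475\right) = \left(193 + 10^{2}\right) \left(-494 - 475\right) = \left(193 + 100\right) \left(-969\right) = 293 \left(-969\right) = -283917$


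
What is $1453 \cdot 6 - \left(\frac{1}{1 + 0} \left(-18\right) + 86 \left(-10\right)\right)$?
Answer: $9596$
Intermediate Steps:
$1453 \cdot 6 - \left(\frac{1}{1 + 0} \left(-18\right) + 86 \left(-10\right)\right) = 8718 - \left(1^{-1} \left(-18\right) - 860\right) = 8718 - \left(1 \left(-18\right) - 860\right) = 8718 - \left(-18 - 860\right) = 8718 - -878 = 8718 + 878 = 9596$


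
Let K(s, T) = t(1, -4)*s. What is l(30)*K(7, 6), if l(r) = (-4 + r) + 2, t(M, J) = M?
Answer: 196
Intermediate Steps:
l(r) = -2 + r
K(s, T) = s (K(s, T) = 1*s = s)
l(30)*K(7, 6) = (-2 + 30)*7 = 28*7 = 196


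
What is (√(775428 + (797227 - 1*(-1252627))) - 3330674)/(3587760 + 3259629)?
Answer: -3330674/6847389 + √2825282/6847389 ≈ -0.48617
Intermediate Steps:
(√(775428 + (797227 - 1*(-1252627))) - 3330674)/(3587760 + 3259629) = (√(775428 + (797227 + 1252627)) - 3330674)/6847389 = (√(775428 + 2049854) - 3330674)*(1/6847389) = (√2825282 - 3330674)*(1/6847389) = (-3330674 + √2825282)*(1/6847389) = -3330674/6847389 + √2825282/6847389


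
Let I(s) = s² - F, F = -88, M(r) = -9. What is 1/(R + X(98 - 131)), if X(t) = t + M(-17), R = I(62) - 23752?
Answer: -1/19862 ≈ -5.0347e-5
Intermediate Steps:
I(s) = 88 + s² (I(s) = s² - 1*(-88) = s² + 88 = 88 + s²)
R = -19820 (R = (88 + 62²) - 23752 = (88 + 3844) - 23752 = 3932 - 23752 = -19820)
X(t) = -9 + t (X(t) = t - 9 = -9 + t)
1/(R + X(98 - 131)) = 1/(-19820 + (-9 + (98 - 131))) = 1/(-19820 + (-9 - 33)) = 1/(-19820 - 42) = 1/(-19862) = -1/19862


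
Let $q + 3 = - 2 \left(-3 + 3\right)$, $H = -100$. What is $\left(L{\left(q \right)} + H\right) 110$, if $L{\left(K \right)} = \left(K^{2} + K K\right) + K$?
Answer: $-9350$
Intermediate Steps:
$q = -3$ ($q = -3 - 2 \left(-3 + 3\right) = -3 - 0 = -3 + 0 = -3$)
$L{\left(K \right)} = K + 2 K^{2}$ ($L{\left(K \right)} = \left(K^{2} + K^{2}\right) + K = 2 K^{2} + K = K + 2 K^{2}$)
$\left(L{\left(q \right)} + H\right) 110 = \left(- 3 \left(1 + 2 \left(-3\right)\right) - 100\right) 110 = \left(- 3 \left(1 - 6\right) - 100\right) 110 = \left(\left(-3\right) \left(-5\right) - 100\right) 110 = \left(15 - 100\right) 110 = \left(-85\right) 110 = -9350$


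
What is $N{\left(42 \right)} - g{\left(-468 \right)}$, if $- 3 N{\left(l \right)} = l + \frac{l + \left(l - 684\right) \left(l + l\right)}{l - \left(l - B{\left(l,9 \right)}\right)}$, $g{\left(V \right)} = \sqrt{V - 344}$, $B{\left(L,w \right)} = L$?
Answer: $\frac{1241}{3} - 2 i \sqrt{203} \approx 413.67 - 28.496 i$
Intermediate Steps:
$g{\left(V \right)} = \sqrt{-344 + V}$
$N{\left(l \right)} = - \frac{l}{3} - \frac{l + 2 l \left(-684 + l\right)}{3 l}$ ($N{\left(l \right)} = - \frac{l + \frac{l + \left(l - 684\right) \left(l + l\right)}{l + \left(l - l\right)}}{3} = - \frac{l + \frac{l + \left(-684 + l\right) 2 l}{l + 0}}{3} = - \frac{l + \frac{l + 2 l \left(-684 + l\right)}{l}}{3} = - \frac{l}{3} - \frac{l + 2 l \left(-684 + l\right)}{3 l}$)
$N{\left(42 \right)} - g{\left(-468 \right)} = \left(\frac{1367}{3} - 42\right) - \sqrt{-344 - 468} = \left(\frac{1367}{3} - 42\right) - \sqrt{-812} = \frac{1241}{3} - 2 i \sqrt{203}$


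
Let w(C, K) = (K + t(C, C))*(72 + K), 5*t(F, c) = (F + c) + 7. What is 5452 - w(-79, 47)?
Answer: 17264/5 ≈ 3452.8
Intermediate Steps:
t(F, c) = 7/5 + F/5 + c/5 (t(F, c) = ((F + c) + 7)/5 = (7 + F + c)/5 = 7/5 + F/5 + c/5)
w(C, K) = (72 + K)*(7/5 + K + 2*C/5) (w(C, K) = (K + (7/5 + C/5 + C/5))*(72 + K) = (K + (7/5 + 2*C/5))*(72 + K) = (7/5 + K + 2*C/5)*(72 + K) = (72 + K)*(7/5 + K + 2*C/5))
5452 - w(-79, 47) = 5452 - (504/5 + 47² + (144/5)*(-79) + (367/5)*47 + (⅖)*(-79)*47) = 5452 - (504/5 + 2209 - 11376/5 + 17249/5 - 7426/5) = 5452 - 1*9996/5 = 5452 - 9996/5 = 17264/5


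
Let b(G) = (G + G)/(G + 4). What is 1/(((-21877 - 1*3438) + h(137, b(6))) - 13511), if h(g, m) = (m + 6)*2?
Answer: -5/194058 ≈ -2.5766e-5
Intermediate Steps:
b(G) = 2*G/(4 + G) (b(G) = (2*G)/(4 + G) = 2*G/(4 + G))
h(g, m) = 12 + 2*m (h(g, m) = (6 + m)*2 = 12 + 2*m)
1/(((-21877 - 1*3438) + h(137, b(6))) - 13511) = 1/(((-21877 - 1*3438) + (12 + 2*(2*6/(4 + 6)))) - 13511) = 1/(((-21877 - 3438) + (12 + 2*(2*6/10))) - 13511) = 1/((-25315 + (12 + 2*(2*6*(⅒)))) - 13511) = 1/((-25315 + (12 + 2*(6/5))) - 13511) = 1/((-25315 + (12 + 12/5)) - 13511) = 1/((-25315 + 72/5) - 13511) = 1/(-126503/5 - 13511) = 1/(-194058/5) = -5/194058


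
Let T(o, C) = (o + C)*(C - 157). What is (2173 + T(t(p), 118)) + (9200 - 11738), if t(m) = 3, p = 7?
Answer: -5084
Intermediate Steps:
T(o, C) = (-157 + C)*(C + o) (T(o, C) = (C + o)*(-157 + C) = (-157 + C)*(C + o))
(2173 + T(t(p), 118)) + (9200 - 11738) = (2173 + (118**2 - 157*118 - 157*3 + 118*3)) + (9200 - 11738) = (2173 + (13924 - 18526 - 471 + 354)) - 2538 = (2173 - 4719) - 2538 = -2546 - 2538 = -5084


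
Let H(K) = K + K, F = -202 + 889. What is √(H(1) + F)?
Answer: √689 ≈ 26.249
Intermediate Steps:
F = 687
H(K) = 2*K
√(H(1) + F) = √(2*1 + 687) = √(2 + 687) = √689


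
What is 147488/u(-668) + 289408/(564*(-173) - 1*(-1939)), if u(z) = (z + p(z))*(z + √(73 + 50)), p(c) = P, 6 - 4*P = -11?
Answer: -305086489658752/113267548757115 + 589952*√123/1184398155 ≈ -2.6880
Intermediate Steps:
P = 17/4 (P = 3/2 - ¼*(-11) = 3/2 + 11/4 = 17/4 ≈ 4.2500)
p(c) = 17/4
u(z) = (17/4 + z)*(z + √123) (u(z) = (z + 17/4)*(z + √(73 + 50)) = (17/4 + z)*(z + √123))
147488/u(-668) + 289408/(564*(-173) - 1*(-1939)) = 147488/((-668)² + (17/4)*(-668) + 17*√123/4 - 668*√123) + 289408/(564*(-173) - 1*(-1939)) = 147488/(446224 - 2839 + 17*√123/4 - 668*√123) + 289408/(-97572 + 1939) = 147488/(443385 - 2655*√123/4) + 289408/(-95633) = 147488/(443385 - 2655*√123/4) + 289408*(-1/95633) = 147488/(443385 - 2655*√123/4) - 289408/95633 = -289408/95633 + 147488/(443385 - 2655*√123/4)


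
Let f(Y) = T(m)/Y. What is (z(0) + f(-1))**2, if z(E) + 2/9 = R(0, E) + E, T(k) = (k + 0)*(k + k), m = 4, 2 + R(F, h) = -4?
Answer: 118336/81 ≈ 1460.9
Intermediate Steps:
R(F, h) = -6 (R(F, h) = -2 - 4 = -6)
T(k) = 2*k**2 (T(k) = k*(2*k) = 2*k**2)
f(Y) = 32/Y (f(Y) = (2*4**2)/Y = (2*16)/Y = 32/Y)
z(E) = -56/9 + E (z(E) = -2/9 + (-6 + E) = -56/9 + E)
(z(0) + f(-1))**2 = ((-56/9 + 0) + 32/(-1))**2 = (-56/9 + 32*(-1))**2 = (-56/9 - 32)**2 = (-344/9)**2 = 118336/81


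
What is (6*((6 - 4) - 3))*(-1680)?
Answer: 10080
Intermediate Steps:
(6*((6 - 4) - 3))*(-1680) = (6*(2 - 3))*(-1680) = (6*(-1))*(-1680) = -6*(-1680) = 10080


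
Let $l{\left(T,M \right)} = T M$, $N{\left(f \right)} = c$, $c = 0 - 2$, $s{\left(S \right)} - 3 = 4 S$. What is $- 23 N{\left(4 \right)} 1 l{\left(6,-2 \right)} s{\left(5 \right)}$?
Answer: $-12696$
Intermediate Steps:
$s{\left(S \right)} = 3 + 4 S$
$c = -2$
$N{\left(f \right)} = -2$
$l{\left(T,M \right)} = M T$
$- 23 N{\left(4 \right)} 1 l{\left(6,-2 \right)} s{\left(5 \right)} = \left(-23\right) \left(-2\right) 1 \left(\left(-2\right) 6\right) \left(3 + 4 \cdot 5\right) = 46 \cdot 1 \left(-12\right) \left(3 + 20\right) = 46 \left(\left(-12\right) 23\right) = 46 \left(-276\right) = -12696$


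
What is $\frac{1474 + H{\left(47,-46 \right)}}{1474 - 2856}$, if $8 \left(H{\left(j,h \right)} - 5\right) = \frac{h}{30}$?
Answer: $- \frac{177457}{165840} \approx -1.07$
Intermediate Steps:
$H{\left(j,h \right)} = 5 + \frac{h}{240}$ ($H{\left(j,h \right)} = 5 + \frac{h \frac{1}{30}}{8} = 5 + \frac{\frac{1}{30} h}{8} = 5 + \frac{h}{240}$)
$\frac{1474 + H{\left(47,-46 \right)}}{1474 - 2856} = \frac{1474 + \left(5 + \frac{1}{240} \left(-46\right)\right)}{1474 - 2856} = \frac{1474 + \left(5 - \frac{23}{120}\right)}{-1382} = \left(1474 + \frac{577}{120}\right) \left(- \frac{1}{1382}\right) = \frac{177457}{120} \left(- \frac{1}{1382}\right) = - \frac{177457}{165840}$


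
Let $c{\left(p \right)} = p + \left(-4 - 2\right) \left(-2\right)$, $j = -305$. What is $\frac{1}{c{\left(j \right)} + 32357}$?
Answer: $\frac{1}{32064} \approx 3.1188 \cdot 10^{-5}$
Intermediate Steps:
$c{\left(p \right)} = 12 + p$ ($c{\left(p \right)} = p - -12 = p + 12 = 12 + p$)
$\frac{1}{c{\left(j \right)} + 32357} = \frac{1}{\left(12 - 305\right) + 32357} = \frac{1}{-293 + 32357} = \frac{1}{32064}$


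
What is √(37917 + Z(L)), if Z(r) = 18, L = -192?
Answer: 3*√4215 ≈ 194.77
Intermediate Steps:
√(37917 + Z(L)) = √(37917 + 18) = √37935 = 3*√4215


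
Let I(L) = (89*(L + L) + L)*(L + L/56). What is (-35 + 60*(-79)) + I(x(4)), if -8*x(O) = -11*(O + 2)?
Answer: 6832667/896 ≈ 7625.7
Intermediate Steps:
x(O) = 11/4 + 11*O/8 (x(O) = -(-11)*(O + 2)/8 = -(-11)*(2 + O)/8 = -(-22 - 11*O)/8 = 11/4 + 11*O/8)
I(L) = 10203*L**2/56 (I(L) = (89*(2*L) + L)*(L + L*(1/56)) = (178*L + L)*(L + L/56) = (179*L)*(57*L/56) = 10203*L**2/56)
(-35 + 60*(-79)) + I(x(4)) = (-35 + 60*(-79)) + 10203*(11/4 + (11/8)*4)**2/56 = (-35 - 4740) + 10203*(11/4 + 11/2)**2/56 = -4775 + 10203*(33/4)**2/56 = -4775 + (10203/56)*(1089/16) = -4775 + 11111067/896 = 6832667/896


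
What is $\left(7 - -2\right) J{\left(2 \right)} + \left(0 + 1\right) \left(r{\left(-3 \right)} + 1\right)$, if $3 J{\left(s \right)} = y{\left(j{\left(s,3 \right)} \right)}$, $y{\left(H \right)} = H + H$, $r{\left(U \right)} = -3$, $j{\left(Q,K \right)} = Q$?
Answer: $10$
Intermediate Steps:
$y{\left(H \right)} = 2 H$
$J{\left(s \right)} = \frac{2 s}{3}$
$\left(7 - -2\right) J{\left(2 \right)} + \left(0 + 1\right) \left(r{\left(-3 \right)} + 1\right) = \left(7 - -2\right) \frac{2}{3} \cdot 2 + \left(0 + 1\right) \left(-3 + 1\right) = \left(7 + 2\right) \frac{4}{3} + 1 \left(-2\right) = 9 \cdot \frac{4}{3} - 2 = 12 - 2 = 10$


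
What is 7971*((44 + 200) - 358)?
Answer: -908694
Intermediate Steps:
7971*((44 + 200) - 358) = 7971*(244 - 358) = 7971*(-114) = -908694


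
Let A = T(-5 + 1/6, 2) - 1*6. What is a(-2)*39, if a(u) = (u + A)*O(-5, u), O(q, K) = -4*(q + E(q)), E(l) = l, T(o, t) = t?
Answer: -9360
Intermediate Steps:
O(q, K) = -8*q (O(q, K) = -4*(q + q) = -8*q)
A = -4 (A = 2 - 1*6 = 2 - 6 = -4)
a(u) = -160 + 40*u (a(u) = (u - 4)*(-8*(-5)) = (-4 + u)*40 = -160 + 40*u)
a(-2)*39 = (-160 + 40*(-2))*39 = (-160 - 80)*39 = -240*39 = -9360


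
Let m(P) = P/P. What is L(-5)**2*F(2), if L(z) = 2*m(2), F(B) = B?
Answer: 8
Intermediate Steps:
m(P) = 1
L(z) = 2 (L(z) = 2*1 = 2)
L(-5)**2*F(2) = 2**2*2 = 4*2 = 8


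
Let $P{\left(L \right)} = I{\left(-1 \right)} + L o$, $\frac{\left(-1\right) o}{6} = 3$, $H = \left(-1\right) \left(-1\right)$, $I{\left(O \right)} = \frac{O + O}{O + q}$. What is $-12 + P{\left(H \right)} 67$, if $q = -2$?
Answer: $- \frac{3520}{3} \approx -1173.3$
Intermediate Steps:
$I{\left(O \right)} = \frac{2 O}{-2 + O}$ ($I{\left(O \right)} = \frac{O + O}{O - 2} = \frac{2 O}{-2 + O}$)
$H = 1$
$o = -18$ ($o = \left(-6\right) 3 = -18$)
$P{\left(L \right)} = \frac{2}{3} - 18 L$ ($P{\left(L \right)} = 2 \left(-1\right) \frac{1}{-2 - 1} + L \left(-18\right) = 2 \left(-1\right) \frac{1}{-3} - 18 L = 2 \left(-1\right) \left(- \frac{1}{3}\right) - 18 L = \frac{2}{3} - 18 L$)
$-12 + P{\left(H \right)} 67 = -12 + \left(\frac{2}{3} - 18\right) 67 = -12 - \frac{3484}{3} = - \frac{3520}{3}$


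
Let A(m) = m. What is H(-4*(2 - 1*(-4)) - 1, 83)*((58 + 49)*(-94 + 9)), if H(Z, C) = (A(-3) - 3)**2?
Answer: -327420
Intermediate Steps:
H(Z, C) = 36 (H(Z, C) = (-3 - 3)**2 = (-6)**2 = 36)
H(-4*(2 - 1*(-4)) - 1, 83)*((58 + 49)*(-94 + 9)) = 36*((58 + 49)*(-94 + 9)) = 36*(107*(-85)) = 36*(-9095) = -327420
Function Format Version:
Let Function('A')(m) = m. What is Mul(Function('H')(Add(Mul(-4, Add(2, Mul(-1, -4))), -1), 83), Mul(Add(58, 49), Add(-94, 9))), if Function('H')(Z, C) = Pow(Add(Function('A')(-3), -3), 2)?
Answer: -327420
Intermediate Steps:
Function('H')(Z, C) = 36 (Function('H')(Z, C) = Pow(Add(-3, -3), 2) = Pow(-6, 2) = 36)
Mul(Function('H')(Add(Mul(-4, Add(2, Mul(-1, -4))), -1), 83), Mul(Add(58, 49), Add(-94, 9))) = Mul(36, Mul(Add(58, 49), Add(-94, 9))) = Mul(36, Mul(107, -85)) = Mul(36, -9095) = -327420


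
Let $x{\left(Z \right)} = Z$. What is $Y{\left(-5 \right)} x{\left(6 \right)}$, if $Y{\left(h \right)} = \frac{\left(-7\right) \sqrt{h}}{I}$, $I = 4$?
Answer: $- \frac{21 i \sqrt{5}}{2} \approx - 23.479 i$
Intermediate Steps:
$Y{\left(h \right)} = - \frac{7 \sqrt{h}}{4}$ ($Y{\left(h \right)} = \frac{\left(-7\right) \sqrt{h}}{4} = - 7 \sqrt{h} \frac{1}{4} = - \frac{7 \sqrt{h}}{4}$)
$Y{\left(-5 \right)} x{\left(6 \right)} = - \frac{7 \sqrt{-5}}{4} \cdot 6 = - \frac{7 i \sqrt{5}}{4} \cdot 6 = - \frac{21 i \sqrt{5}}{2}$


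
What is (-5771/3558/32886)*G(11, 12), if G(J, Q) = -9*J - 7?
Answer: 10547/2017386 ≈ 0.0052281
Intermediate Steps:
G(J, Q) = -7 - 9*J
(-5771/3558/32886)*G(11, 12) = (-5771/3558/32886)*(-7 - 9*11) = (-5771*1/3558*(1/32886))*(-7 - 99) = -5771/3558*1/32886*(-106) = -199/4034772*(-106) = 10547/2017386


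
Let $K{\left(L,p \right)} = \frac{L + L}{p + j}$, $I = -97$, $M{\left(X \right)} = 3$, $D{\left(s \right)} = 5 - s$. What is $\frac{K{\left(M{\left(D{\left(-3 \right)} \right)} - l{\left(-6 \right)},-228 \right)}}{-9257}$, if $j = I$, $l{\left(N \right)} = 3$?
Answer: $0$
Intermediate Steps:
$j = -97$
$K{\left(L,p \right)} = \frac{2 L}{-97 + p}$ ($K{\left(L,p \right)} = \frac{L + L}{p - 97} = \frac{2 L}{-97 + p}$)
$\frac{K{\left(M{\left(D{\left(-3 \right)} \right)} - l{\left(-6 \right)},-228 \right)}}{-9257} = \frac{2 \left(3 - 3\right) \frac{1}{-97 - 228}}{-9257} = \frac{2 \left(3 - 3\right)}{-325} \left(- \frac{1}{9257}\right) = 2 \cdot 0 \left(- \frac{1}{325}\right) \left(- \frac{1}{9257}\right) = 0 \left(- \frac{1}{9257}\right) = 0$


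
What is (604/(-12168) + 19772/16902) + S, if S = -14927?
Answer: -42634850347/2856438 ≈ -14926.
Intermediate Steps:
(604/(-12168) + 19772/16902) + S = (604/(-12168) + 19772/16902) - 14927 = (604*(-1/12168) + 19772*(1/16902)) - 14927 = (-151/3042 + 9886/8451) - 14927 = 3199679/2856438 - 14927 = -42634850347/2856438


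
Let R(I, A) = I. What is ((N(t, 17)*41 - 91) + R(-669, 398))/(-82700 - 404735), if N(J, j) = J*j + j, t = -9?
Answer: 6336/487435 ≈ 0.012999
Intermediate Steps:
N(J, j) = j + J*j
((N(t, 17)*41 - 91) + R(-669, 398))/(-82700 - 404735) = (((17*(1 - 9))*41 - 91) - 669)/(-82700 - 404735) = (((17*(-8))*41 - 91) - 669)/(-487435) = ((-136*41 - 91) - 669)*(-1/487435) = ((-5576 - 91) - 669)*(-1/487435) = (-5667 - 669)*(-1/487435) = -6336*(-1/487435) = 6336/487435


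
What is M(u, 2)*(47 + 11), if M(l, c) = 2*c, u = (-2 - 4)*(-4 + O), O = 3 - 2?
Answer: 232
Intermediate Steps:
O = 1
u = 18 (u = (-2 - 4)*(-4 + 1) = -6*(-3) = 18)
M(u, 2)*(47 + 11) = (2*2)*(47 + 11) = 4*58 = 232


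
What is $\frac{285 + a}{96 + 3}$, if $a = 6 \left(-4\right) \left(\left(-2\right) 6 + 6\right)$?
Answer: $\frac{13}{3} \approx 4.3333$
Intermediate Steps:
$a = 144$ ($a = - 24 \left(-12 + 6\right) = \left(-24\right) \left(-6\right) = 144$)
$\frac{285 + a}{96 + 3} = \frac{285 + 144}{96 + 3} = \frac{1}{99} \cdot 429 = \frac{13}{3}$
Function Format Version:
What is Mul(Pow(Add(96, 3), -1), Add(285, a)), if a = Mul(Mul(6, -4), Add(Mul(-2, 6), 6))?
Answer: Rational(13, 3) ≈ 4.3333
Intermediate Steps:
a = 144 (a = Mul(-24, Add(-12, 6)) = Mul(-24, -6) = 144)
Mul(Pow(Add(96, 3), -1), Add(285, a)) = Mul(Pow(Add(96, 3), -1), Add(285, 144)) = Mul(Pow(99, -1), 429) = Mul(Rational(1, 99), 429) = Rational(13, 3)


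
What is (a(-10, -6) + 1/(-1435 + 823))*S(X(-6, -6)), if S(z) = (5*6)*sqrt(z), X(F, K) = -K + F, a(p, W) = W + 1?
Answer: 0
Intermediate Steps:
a(p, W) = 1 + W
X(F, K) = F - K
S(z) = 30*sqrt(z)
(a(-10, -6) + 1/(-1435 + 823))*S(X(-6, -6)) = ((1 - 6) + 1/(-1435 + 823))*(30*sqrt(-6 - 1*(-6))) = (-5 + 1/(-612))*(30*sqrt(-6 + 6)) = (-5 - 1/612)*(30*sqrt(0)) = -15305*0/102 = -3061/612*0 = 0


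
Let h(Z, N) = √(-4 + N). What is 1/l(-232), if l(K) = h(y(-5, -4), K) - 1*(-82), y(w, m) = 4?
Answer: 41/3480 - I*√59/3480 ≈ 0.011782 - 0.0022072*I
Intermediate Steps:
l(K) = 82 + √(-4 + K) (l(K) = √(-4 + K) - 1*(-82) = √(-4 + K) + 82 = 82 + √(-4 + K))
1/l(-232) = 1/(82 + √(-4 - 232)) = 1/(82 + √(-236)) = 1/(82 + 2*I*√59)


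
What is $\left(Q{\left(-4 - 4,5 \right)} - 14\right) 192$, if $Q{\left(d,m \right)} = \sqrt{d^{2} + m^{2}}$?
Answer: $-2688 + 192 \sqrt{89} \approx -876.68$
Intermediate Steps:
$\left(Q{\left(-4 - 4,5 \right)} - 14\right) 192 = \left(\sqrt{\left(-4 - 4\right)^{2} + 5^{2}} - 14\right) 192 = \left(\sqrt{\left(-8\right)^{2} + 25} - 14\right) 192 = \left(\sqrt{64 + 25} - 14\right) 192 = \left(\sqrt{89} - 14\right) 192 = \left(-14 + \sqrt{89}\right) 192 = -2688 + 192 \sqrt{89}$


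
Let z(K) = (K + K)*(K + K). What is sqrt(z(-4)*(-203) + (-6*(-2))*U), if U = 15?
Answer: 2*I*sqrt(3203) ≈ 113.19*I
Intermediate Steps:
z(K) = 4*K**2 (z(K) = (2*K)*(2*K) = 4*K**2)
sqrt(z(-4)*(-203) + (-6*(-2))*U) = sqrt((4*(-4)**2)*(-203) - 6*(-2)*15) = sqrt((4*16)*(-203) + 12*15) = sqrt(64*(-203) + 180) = sqrt(-12992 + 180) = sqrt(-12812) = 2*I*sqrt(3203)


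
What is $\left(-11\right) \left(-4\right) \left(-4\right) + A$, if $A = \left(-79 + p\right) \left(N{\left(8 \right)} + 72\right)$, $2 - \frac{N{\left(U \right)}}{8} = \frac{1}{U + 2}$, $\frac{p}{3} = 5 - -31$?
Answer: $\frac{11764}{5} \approx 2352.8$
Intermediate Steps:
$p = 108$ ($p = 3 \left(5 - -31\right) = 3 \left(5 + 31\right) = 3 \cdot 36 = 108$)
$N{\left(U \right)} = 16 - \frac{8}{2 + U}$ ($N{\left(U \right)} = 16 - \frac{8}{U + 2} = 16 - \frac{8}{2 + U}$)
$A = \frac{12644}{5}$ ($A = \left(-79 + 108\right) \left(\frac{8 \left(3 + 2 \cdot 8\right)}{2 + 8} + 72\right) = 29 \left(\frac{8 \left(3 + 16\right)}{10} + 72\right) = 29 \left(8 \cdot \frac{1}{10} \cdot 19 + 72\right) = 29 \left(\frac{76}{5} + 72\right) = 29 \cdot \frac{436}{5} = \frac{12644}{5} \approx 2528.8$)
$\left(-11\right) \left(-4\right) \left(-4\right) + A = \left(-11\right) \left(-4\right) \left(-4\right) + \frac{12644}{5} = 44 \left(-4\right) + \frac{12644}{5} = -176 + \frac{12644}{5} = \frac{11764}{5}$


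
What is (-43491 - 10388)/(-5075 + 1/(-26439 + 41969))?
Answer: 836740870/78814749 ≈ 10.617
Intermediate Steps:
(-43491 - 10388)/(-5075 + 1/(-26439 + 41969)) = -53879/(-5075 + 1/15530) = -53879/(-78814749/15530) = -53879*(-15530/78814749) = 836740870/78814749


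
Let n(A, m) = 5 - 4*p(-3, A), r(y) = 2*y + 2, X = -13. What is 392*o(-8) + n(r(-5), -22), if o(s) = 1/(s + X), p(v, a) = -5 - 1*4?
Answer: 67/3 ≈ 22.333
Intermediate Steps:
p(v, a) = -9 (p(v, a) = -5 - 4 = -9)
r(y) = 2 + 2*y
o(s) = 1/(-13 + s) (o(s) = 1/(s - 13) = 1/(-13 + s))
n(A, m) = 41 (n(A, m) = 5 - 4*(-9) = 5 + 36 = 41)
392*o(-8) + n(r(-5), -22) = 392/(-13 - 8) + 41 = 392/(-21) + 41 = 392*(-1/21) + 41 = -56/3 + 41 = 67/3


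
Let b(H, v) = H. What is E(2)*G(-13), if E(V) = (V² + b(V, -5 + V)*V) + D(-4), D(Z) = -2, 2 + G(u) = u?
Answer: -90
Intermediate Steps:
G(u) = -2 + u
E(V) = -2 + 2*V² (E(V) = (V² + V*V) - 2 = (V² + V²) - 2 = 2*V² - 2 = -2 + 2*V²)
E(2)*G(-13) = (-2 + 2*2²)*(-2 - 13) = (-2 + 2*4)*(-15) = (-2 + 8)*(-15) = 6*(-15) = -90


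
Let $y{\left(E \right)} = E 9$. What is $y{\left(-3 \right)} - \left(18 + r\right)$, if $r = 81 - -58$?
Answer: $-184$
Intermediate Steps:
$y{\left(E \right)} = 9 E$
$r = 139$ ($r = 81 + 58 = 139$)
$y{\left(-3 \right)} - \left(18 + r\right) = 9 \left(-3\right) - 157 = -27 - 157 = -184$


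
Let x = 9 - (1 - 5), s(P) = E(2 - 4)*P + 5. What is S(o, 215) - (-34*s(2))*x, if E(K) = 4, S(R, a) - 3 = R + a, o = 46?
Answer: 6010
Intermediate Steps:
S(R, a) = 3 + R + a (S(R, a) = 3 + (R + a) = 3 + R + a)
s(P) = 5 + 4*P (s(P) = 4*P + 5 = 5 + 4*P)
x = 13 (x = 9 - 1*(-4) = 9 + 4 = 13)
S(o, 215) - (-34*s(2))*x = (3 + 46 + 215) - (-34*(5 + 4*2))*13 = 264 - (-34*(5 + 8))*13 = 264 - (-34*13)*13 = 264 - (-442)*13 = 264 - 1*(-5746) = 264 + 5746 = 6010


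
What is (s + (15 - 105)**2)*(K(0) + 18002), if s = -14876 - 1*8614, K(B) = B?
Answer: -277050780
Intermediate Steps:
s = -23490 (s = -14876 - 8614 = -23490)
(s + (15 - 105)**2)*(K(0) + 18002) = (-23490 + (15 - 105)**2)*(0 + 18002) = (-23490 + (-90)**2)*18002 = (-23490 + 8100)*18002 = -15390*18002 = -277050780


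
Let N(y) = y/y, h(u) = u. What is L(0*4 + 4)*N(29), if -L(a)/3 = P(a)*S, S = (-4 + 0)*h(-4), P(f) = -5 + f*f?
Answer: -528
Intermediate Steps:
N(y) = 1
P(f) = -5 + f²
S = 16 (S = (-4 + 0)*(-4) = -4*(-4) = 16)
L(a) = 240 - 48*a² (L(a) = -3*(-5 + a²)*16 = -3*(-80 + 16*a²) = 240 - 48*a²)
L(0*4 + 4)*N(29) = (240 - 48*(0*4 + 4)²)*1 = (240 - 48*(0 + 4)²)*1 = (240 - 48*4²)*1 = (240 - 48*16)*1 = (240 - 768)*1 = -528*1 = -528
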